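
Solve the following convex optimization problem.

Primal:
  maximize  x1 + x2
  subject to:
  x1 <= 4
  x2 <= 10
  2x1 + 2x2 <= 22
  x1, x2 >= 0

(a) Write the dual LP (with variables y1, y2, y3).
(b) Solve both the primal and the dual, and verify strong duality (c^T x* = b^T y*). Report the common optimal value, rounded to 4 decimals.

The standard primal-dual pair for 'max c^T x s.t. A x <= b, x >= 0' is:
  Dual:  min b^T y  s.t.  A^T y >= c,  y >= 0.

So the dual LP is:
  minimize  4y1 + 10y2 + 22y3
  subject to:
    y1 + 2y3 >= 1
    y2 + 2y3 >= 1
    y1, y2, y3 >= 0

Solving the primal: x* = (1, 10).
  primal value c^T x* = 11.
Solving the dual: y* = (0, 0, 0.5).
  dual value b^T y* = 11.
Strong duality: c^T x* = b^T y*. Confirmed.

11


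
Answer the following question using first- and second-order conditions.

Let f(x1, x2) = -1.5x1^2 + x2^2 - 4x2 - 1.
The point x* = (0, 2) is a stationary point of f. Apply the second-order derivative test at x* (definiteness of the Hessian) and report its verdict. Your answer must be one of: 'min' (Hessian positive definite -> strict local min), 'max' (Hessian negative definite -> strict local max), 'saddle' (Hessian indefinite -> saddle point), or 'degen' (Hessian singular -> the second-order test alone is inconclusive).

Compute the Hessian H = grad^2 f:
  H = [[-3, 0], [0, 2]]
Verify stationarity: grad f(x*) = H x* + g = (0, 0).
Eigenvalues of H: -3, 2.
Eigenvalues have mixed signs, so H is indefinite -> x* is a saddle point.

saddle


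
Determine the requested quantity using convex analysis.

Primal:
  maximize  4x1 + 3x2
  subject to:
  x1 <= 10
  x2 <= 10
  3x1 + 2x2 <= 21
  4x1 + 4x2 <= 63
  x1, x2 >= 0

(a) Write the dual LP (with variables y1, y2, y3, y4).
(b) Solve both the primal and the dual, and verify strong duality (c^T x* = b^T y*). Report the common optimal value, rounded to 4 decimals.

The standard primal-dual pair for 'max c^T x s.t. A x <= b, x >= 0' is:
  Dual:  min b^T y  s.t.  A^T y >= c,  y >= 0.

So the dual LP is:
  minimize  10y1 + 10y2 + 21y3 + 63y4
  subject to:
    y1 + 3y3 + 4y4 >= 4
    y2 + 2y3 + 4y4 >= 3
    y1, y2, y3, y4 >= 0

Solving the primal: x* = (0.3333, 10).
  primal value c^T x* = 31.3333.
Solving the dual: y* = (0, 0.3333, 1.3333, 0).
  dual value b^T y* = 31.3333.
Strong duality: c^T x* = b^T y*. Confirmed.

31.3333


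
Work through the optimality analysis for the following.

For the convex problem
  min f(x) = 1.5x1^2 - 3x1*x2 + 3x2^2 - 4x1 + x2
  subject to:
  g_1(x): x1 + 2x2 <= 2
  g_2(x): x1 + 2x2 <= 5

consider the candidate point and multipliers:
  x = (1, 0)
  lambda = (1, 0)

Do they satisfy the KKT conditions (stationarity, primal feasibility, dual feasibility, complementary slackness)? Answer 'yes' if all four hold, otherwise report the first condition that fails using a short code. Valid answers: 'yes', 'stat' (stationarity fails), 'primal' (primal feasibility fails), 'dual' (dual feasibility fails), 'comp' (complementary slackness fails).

Gradient of f: grad f(x) = Q x + c = (-1, -2)
Constraint values g_i(x) = a_i^T x - b_i:
  g_1((1, 0)) = -1
  g_2((1, 0)) = -4
Stationarity residual: grad f(x) + sum_i lambda_i a_i = (0, 0)
  -> stationarity OK
Primal feasibility (all g_i <= 0): OK
Dual feasibility (all lambda_i >= 0): OK
Complementary slackness (lambda_i * g_i(x) = 0 for all i): FAILS

Verdict: the first failing condition is complementary_slackness -> comp.

comp


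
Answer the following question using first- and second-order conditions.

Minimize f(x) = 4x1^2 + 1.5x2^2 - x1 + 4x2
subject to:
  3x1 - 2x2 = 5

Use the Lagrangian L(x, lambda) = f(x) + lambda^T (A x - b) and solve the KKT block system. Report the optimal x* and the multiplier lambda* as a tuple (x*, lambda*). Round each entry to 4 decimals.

Form the Lagrangian:
  L(x, lambda) = (1/2) x^T Q x + c^T x + lambda^T (A x - b)
Stationarity (grad_x L = 0): Q x + c + A^T lambda = 0.
Primal feasibility: A x = b.

This gives the KKT block system:
  [ Q   A^T ] [ x     ]   [-c ]
  [ A    0  ] [ lambda ] = [ b ]

Solving the linear system:
  x*      = (0.4237, -1.8644)
  lambda* = (-0.7966)
  f(x*)   = -1.9492

x* = (0.4237, -1.8644), lambda* = (-0.7966)


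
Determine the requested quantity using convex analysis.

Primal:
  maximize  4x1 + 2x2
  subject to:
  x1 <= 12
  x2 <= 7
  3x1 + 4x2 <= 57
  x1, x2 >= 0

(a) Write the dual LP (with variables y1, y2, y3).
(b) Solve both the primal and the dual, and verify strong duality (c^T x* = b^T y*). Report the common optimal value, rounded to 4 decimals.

The standard primal-dual pair for 'max c^T x s.t. A x <= b, x >= 0' is:
  Dual:  min b^T y  s.t.  A^T y >= c,  y >= 0.

So the dual LP is:
  minimize  12y1 + 7y2 + 57y3
  subject to:
    y1 + 3y3 >= 4
    y2 + 4y3 >= 2
    y1, y2, y3 >= 0

Solving the primal: x* = (12, 5.25).
  primal value c^T x* = 58.5.
Solving the dual: y* = (2.5, 0, 0.5).
  dual value b^T y* = 58.5.
Strong duality: c^T x* = b^T y*. Confirmed.

58.5


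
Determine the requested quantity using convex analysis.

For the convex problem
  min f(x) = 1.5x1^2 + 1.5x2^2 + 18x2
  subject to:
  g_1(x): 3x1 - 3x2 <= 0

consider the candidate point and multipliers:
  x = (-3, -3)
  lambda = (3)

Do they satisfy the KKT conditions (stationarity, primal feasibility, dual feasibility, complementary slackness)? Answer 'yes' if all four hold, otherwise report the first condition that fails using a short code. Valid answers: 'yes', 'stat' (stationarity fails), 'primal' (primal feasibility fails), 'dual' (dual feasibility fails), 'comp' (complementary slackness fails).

Gradient of f: grad f(x) = Q x + c = (-9, 9)
Constraint values g_i(x) = a_i^T x - b_i:
  g_1((-3, -3)) = 0
Stationarity residual: grad f(x) + sum_i lambda_i a_i = (0, 0)
  -> stationarity OK
Primal feasibility (all g_i <= 0): OK
Dual feasibility (all lambda_i >= 0): OK
Complementary slackness (lambda_i * g_i(x) = 0 for all i): OK

Verdict: yes, KKT holds.

yes


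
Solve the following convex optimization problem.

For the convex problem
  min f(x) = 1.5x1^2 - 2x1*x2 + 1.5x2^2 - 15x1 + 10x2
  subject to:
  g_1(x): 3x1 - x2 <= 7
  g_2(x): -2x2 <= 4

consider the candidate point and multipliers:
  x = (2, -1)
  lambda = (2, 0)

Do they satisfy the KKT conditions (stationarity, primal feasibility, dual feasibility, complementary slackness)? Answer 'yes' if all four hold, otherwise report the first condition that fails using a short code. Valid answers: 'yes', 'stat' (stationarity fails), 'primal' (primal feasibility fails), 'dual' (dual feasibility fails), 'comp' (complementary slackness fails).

Gradient of f: grad f(x) = Q x + c = (-7, 3)
Constraint values g_i(x) = a_i^T x - b_i:
  g_1((2, -1)) = 0
  g_2((2, -1)) = -2
Stationarity residual: grad f(x) + sum_i lambda_i a_i = (-1, 1)
  -> stationarity FAILS
Primal feasibility (all g_i <= 0): OK
Dual feasibility (all lambda_i >= 0): OK
Complementary slackness (lambda_i * g_i(x) = 0 for all i): OK

Verdict: the first failing condition is stationarity -> stat.

stat


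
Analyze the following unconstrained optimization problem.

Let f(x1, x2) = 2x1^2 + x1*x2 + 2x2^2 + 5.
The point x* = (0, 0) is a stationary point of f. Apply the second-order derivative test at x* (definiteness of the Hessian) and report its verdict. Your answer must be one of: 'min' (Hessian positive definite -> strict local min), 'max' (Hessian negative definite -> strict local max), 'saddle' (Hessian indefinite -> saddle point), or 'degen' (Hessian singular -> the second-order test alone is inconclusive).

Compute the Hessian H = grad^2 f:
  H = [[4, 1], [1, 4]]
Verify stationarity: grad f(x*) = H x* + g = (0, 0).
Eigenvalues of H: 3, 5.
Both eigenvalues > 0, so H is positive definite -> x* is a strict local min.

min


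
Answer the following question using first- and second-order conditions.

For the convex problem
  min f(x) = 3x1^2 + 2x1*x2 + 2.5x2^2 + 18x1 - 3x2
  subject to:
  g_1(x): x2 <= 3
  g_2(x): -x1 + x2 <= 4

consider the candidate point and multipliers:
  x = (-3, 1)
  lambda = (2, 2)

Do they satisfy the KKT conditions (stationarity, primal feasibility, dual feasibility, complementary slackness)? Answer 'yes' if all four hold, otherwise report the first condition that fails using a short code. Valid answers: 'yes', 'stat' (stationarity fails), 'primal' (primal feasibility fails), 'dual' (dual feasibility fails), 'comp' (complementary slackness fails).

Gradient of f: grad f(x) = Q x + c = (2, -4)
Constraint values g_i(x) = a_i^T x - b_i:
  g_1((-3, 1)) = -2
  g_2((-3, 1)) = 0
Stationarity residual: grad f(x) + sum_i lambda_i a_i = (0, 0)
  -> stationarity OK
Primal feasibility (all g_i <= 0): OK
Dual feasibility (all lambda_i >= 0): OK
Complementary slackness (lambda_i * g_i(x) = 0 for all i): FAILS

Verdict: the first failing condition is complementary_slackness -> comp.

comp


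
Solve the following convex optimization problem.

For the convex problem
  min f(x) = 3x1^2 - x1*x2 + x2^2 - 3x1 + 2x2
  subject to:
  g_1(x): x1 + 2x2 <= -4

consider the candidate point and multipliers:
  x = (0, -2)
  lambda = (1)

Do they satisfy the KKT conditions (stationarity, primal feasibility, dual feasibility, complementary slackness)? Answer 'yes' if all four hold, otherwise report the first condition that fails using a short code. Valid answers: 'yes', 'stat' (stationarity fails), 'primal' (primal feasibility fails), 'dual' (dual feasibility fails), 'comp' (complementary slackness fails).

Gradient of f: grad f(x) = Q x + c = (-1, -2)
Constraint values g_i(x) = a_i^T x - b_i:
  g_1((0, -2)) = 0
Stationarity residual: grad f(x) + sum_i lambda_i a_i = (0, 0)
  -> stationarity OK
Primal feasibility (all g_i <= 0): OK
Dual feasibility (all lambda_i >= 0): OK
Complementary slackness (lambda_i * g_i(x) = 0 for all i): OK

Verdict: yes, KKT holds.

yes


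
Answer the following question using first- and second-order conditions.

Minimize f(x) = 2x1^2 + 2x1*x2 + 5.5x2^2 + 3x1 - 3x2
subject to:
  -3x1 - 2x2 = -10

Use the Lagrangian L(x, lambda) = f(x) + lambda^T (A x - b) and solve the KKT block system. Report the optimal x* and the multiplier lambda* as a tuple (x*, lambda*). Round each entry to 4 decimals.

Form the Lagrangian:
  L(x, lambda) = (1/2) x^T Q x + c^T x + lambda^T (A x - b)
Stationarity (grad_x L = 0): Q x + c + A^T lambda = 0.
Primal feasibility: A x = b.

This gives the KKT block system:
  [ Q   A^T ] [ x     ]   [-c ]
  [ A    0  ] [ lambda ] = [ b ]

Solving the linear system:
  x*      = (2.8571, 0.7143)
  lambda* = (5.2857)
  f(x*)   = 29.6429

x* = (2.8571, 0.7143), lambda* = (5.2857)


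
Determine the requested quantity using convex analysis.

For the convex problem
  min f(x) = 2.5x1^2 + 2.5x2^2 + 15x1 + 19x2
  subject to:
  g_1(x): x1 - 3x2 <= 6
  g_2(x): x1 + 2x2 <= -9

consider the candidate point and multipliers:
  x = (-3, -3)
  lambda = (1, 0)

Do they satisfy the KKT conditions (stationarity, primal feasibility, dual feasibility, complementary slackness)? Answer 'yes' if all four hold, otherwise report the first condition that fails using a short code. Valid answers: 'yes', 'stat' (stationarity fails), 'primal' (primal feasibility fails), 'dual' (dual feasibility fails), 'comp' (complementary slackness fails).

Gradient of f: grad f(x) = Q x + c = (0, 4)
Constraint values g_i(x) = a_i^T x - b_i:
  g_1((-3, -3)) = 0
  g_2((-3, -3)) = 0
Stationarity residual: grad f(x) + sum_i lambda_i a_i = (1, 1)
  -> stationarity FAILS
Primal feasibility (all g_i <= 0): OK
Dual feasibility (all lambda_i >= 0): OK
Complementary slackness (lambda_i * g_i(x) = 0 for all i): OK

Verdict: the first failing condition is stationarity -> stat.

stat


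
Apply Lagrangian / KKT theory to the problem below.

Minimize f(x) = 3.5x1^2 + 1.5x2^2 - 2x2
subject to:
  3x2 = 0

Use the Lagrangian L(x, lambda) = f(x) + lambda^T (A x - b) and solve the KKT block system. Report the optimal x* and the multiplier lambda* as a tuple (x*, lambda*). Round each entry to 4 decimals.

Form the Lagrangian:
  L(x, lambda) = (1/2) x^T Q x + c^T x + lambda^T (A x - b)
Stationarity (grad_x L = 0): Q x + c + A^T lambda = 0.
Primal feasibility: A x = b.

This gives the KKT block system:
  [ Q   A^T ] [ x     ]   [-c ]
  [ A    0  ] [ lambda ] = [ b ]

Solving the linear system:
  x*      = (0, 0)
  lambda* = (0.6667)
  f(x*)   = 0

x* = (0, 0), lambda* = (0.6667)


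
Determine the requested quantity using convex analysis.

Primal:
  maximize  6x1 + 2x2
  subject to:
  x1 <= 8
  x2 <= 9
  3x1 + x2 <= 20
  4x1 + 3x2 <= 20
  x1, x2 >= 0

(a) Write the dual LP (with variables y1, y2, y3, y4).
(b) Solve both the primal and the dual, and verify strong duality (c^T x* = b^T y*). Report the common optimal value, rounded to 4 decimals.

The standard primal-dual pair for 'max c^T x s.t. A x <= b, x >= 0' is:
  Dual:  min b^T y  s.t.  A^T y >= c,  y >= 0.

So the dual LP is:
  minimize  8y1 + 9y2 + 20y3 + 20y4
  subject to:
    y1 + 3y3 + 4y4 >= 6
    y2 + y3 + 3y4 >= 2
    y1, y2, y3, y4 >= 0

Solving the primal: x* = (5, 0).
  primal value c^T x* = 30.
Solving the dual: y* = (0, 0, 0, 1.5).
  dual value b^T y* = 30.
Strong duality: c^T x* = b^T y*. Confirmed.

30


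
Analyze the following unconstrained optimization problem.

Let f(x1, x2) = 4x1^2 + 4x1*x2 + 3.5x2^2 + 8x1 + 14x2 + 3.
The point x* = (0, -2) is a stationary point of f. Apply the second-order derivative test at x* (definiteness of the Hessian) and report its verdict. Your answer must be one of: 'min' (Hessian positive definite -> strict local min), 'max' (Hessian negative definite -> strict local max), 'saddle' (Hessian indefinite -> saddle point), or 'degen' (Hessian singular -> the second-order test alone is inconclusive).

Compute the Hessian H = grad^2 f:
  H = [[8, 4], [4, 7]]
Verify stationarity: grad f(x*) = H x* + g = (0, 0).
Eigenvalues of H: 3.4689, 11.5311.
Both eigenvalues > 0, so H is positive definite -> x* is a strict local min.

min


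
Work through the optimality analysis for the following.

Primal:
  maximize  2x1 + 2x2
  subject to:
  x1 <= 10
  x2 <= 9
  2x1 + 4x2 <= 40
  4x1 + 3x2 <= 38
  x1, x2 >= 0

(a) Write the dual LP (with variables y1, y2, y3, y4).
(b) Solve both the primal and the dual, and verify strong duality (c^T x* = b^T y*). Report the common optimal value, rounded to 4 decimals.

The standard primal-dual pair for 'max c^T x s.t. A x <= b, x >= 0' is:
  Dual:  min b^T y  s.t.  A^T y >= c,  y >= 0.

So the dual LP is:
  minimize  10y1 + 9y2 + 40y3 + 38y4
  subject to:
    y1 + 2y3 + 4y4 >= 2
    y2 + 4y3 + 3y4 >= 2
    y1, y2, y3, y4 >= 0

Solving the primal: x* = (3.2, 8.4).
  primal value c^T x* = 23.2.
Solving the dual: y* = (0, 0, 0.2, 0.4).
  dual value b^T y* = 23.2.
Strong duality: c^T x* = b^T y*. Confirmed.

23.2


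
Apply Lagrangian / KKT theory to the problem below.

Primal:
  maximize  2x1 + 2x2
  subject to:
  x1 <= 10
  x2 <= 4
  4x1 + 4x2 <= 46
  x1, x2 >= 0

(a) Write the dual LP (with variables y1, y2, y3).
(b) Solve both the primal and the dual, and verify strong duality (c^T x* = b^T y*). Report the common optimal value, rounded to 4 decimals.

The standard primal-dual pair for 'max c^T x s.t. A x <= b, x >= 0' is:
  Dual:  min b^T y  s.t.  A^T y >= c,  y >= 0.

So the dual LP is:
  minimize  10y1 + 4y2 + 46y3
  subject to:
    y1 + 4y3 >= 2
    y2 + 4y3 >= 2
    y1, y2, y3 >= 0

Solving the primal: x* = (7.5, 4).
  primal value c^T x* = 23.
Solving the dual: y* = (0, 0, 0.5).
  dual value b^T y* = 23.
Strong duality: c^T x* = b^T y*. Confirmed.

23


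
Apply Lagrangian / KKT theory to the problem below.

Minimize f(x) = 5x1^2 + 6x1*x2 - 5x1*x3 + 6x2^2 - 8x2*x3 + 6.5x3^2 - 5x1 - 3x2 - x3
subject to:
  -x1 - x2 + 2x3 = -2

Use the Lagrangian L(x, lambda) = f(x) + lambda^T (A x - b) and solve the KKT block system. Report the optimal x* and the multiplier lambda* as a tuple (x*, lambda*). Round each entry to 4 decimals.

Form the Lagrangian:
  L(x, lambda) = (1/2) x^T Q x + c^T x + lambda^T (A x - b)
Stationarity (grad_x L = 0): Q x + c + A^T lambda = 0.
Primal feasibility: A x = b.

This gives the KKT block system:
  [ Q   A^T ] [ x     ]   [-c ]
  [ A    0  ] [ lambda ] = [ b ]

Solving the linear system:
  x*      = (0.866, -0.0526, -0.5933)
  lambda* = (6.311)
  f(x*)   = 4.5215

x* = (0.866, -0.0526, -0.5933), lambda* = (6.311)


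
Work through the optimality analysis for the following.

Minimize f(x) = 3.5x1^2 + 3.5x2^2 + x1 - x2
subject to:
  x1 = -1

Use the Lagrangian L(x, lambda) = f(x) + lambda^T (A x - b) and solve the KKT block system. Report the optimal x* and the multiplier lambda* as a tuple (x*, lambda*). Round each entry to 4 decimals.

Form the Lagrangian:
  L(x, lambda) = (1/2) x^T Q x + c^T x + lambda^T (A x - b)
Stationarity (grad_x L = 0): Q x + c + A^T lambda = 0.
Primal feasibility: A x = b.

This gives the KKT block system:
  [ Q   A^T ] [ x     ]   [-c ]
  [ A    0  ] [ lambda ] = [ b ]

Solving the linear system:
  x*      = (-1, 0.1429)
  lambda* = (6)
  f(x*)   = 2.4286

x* = (-1, 0.1429), lambda* = (6)


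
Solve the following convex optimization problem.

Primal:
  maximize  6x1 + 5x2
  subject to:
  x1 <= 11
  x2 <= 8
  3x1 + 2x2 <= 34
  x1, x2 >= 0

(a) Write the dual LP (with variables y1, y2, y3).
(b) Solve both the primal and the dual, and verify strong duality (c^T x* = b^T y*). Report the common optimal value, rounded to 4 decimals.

The standard primal-dual pair for 'max c^T x s.t. A x <= b, x >= 0' is:
  Dual:  min b^T y  s.t.  A^T y >= c,  y >= 0.

So the dual LP is:
  minimize  11y1 + 8y2 + 34y3
  subject to:
    y1 + 3y3 >= 6
    y2 + 2y3 >= 5
    y1, y2, y3 >= 0

Solving the primal: x* = (6, 8).
  primal value c^T x* = 76.
Solving the dual: y* = (0, 1, 2).
  dual value b^T y* = 76.
Strong duality: c^T x* = b^T y*. Confirmed.

76


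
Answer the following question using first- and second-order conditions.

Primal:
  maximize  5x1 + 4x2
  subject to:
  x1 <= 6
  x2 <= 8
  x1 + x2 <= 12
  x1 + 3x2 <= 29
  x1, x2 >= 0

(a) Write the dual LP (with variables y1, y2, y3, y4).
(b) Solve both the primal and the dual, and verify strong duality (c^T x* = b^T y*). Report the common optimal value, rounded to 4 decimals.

The standard primal-dual pair for 'max c^T x s.t. A x <= b, x >= 0' is:
  Dual:  min b^T y  s.t.  A^T y >= c,  y >= 0.

So the dual LP is:
  minimize  6y1 + 8y2 + 12y3 + 29y4
  subject to:
    y1 + y3 + y4 >= 5
    y2 + y3 + 3y4 >= 4
    y1, y2, y3, y4 >= 0

Solving the primal: x* = (6, 6).
  primal value c^T x* = 54.
Solving the dual: y* = (1, 0, 4, 0).
  dual value b^T y* = 54.
Strong duality: c^T x* = b^T y*. Confirmed.

54


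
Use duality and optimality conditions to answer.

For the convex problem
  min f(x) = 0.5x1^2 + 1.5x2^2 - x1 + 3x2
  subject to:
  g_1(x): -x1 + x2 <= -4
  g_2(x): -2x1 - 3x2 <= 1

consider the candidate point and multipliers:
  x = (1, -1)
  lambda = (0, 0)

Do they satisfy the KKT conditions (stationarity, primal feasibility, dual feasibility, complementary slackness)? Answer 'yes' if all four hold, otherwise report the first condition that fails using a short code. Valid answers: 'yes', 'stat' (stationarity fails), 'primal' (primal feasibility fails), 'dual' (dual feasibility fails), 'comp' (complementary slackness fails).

Gradient of f: grad f(x) = Q x + c = (0, 0)
Constraint values g_i(x) = a_i^T x - b_i:
  g_1((1, -1)) = 2
  g_2((1, -1)) = 0
Stationarity residual: grad f(x) + sum_i lambda_i a_i = (0, 0)
  -> stationarity OK
Primal feasibility (all g_i <= 0): FAILS
Dual feasibility (all lambda_i >= 0): OK
Complementary slackness (lambda_i * g_i(x) = 0 for all i): OK

Verdict: the first failing condition is primal_feasibility -> primal.

primal


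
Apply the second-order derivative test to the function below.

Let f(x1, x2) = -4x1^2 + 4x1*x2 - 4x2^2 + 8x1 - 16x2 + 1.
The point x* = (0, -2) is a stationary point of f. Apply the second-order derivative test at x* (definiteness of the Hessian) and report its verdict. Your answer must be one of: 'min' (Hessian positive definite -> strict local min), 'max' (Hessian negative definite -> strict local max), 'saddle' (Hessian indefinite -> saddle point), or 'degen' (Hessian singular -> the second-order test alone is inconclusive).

Compute the Hessian H = grad^2 f:
  H = [[-8, 4], [4, -8]]
Verify stationarity: grad f(x*) = H x* + g = (0, 0).
Eigenvalues of H: -12, -4.
Both eigenvalues < 0, so H is negative definite -> x* is a strict local max.

max


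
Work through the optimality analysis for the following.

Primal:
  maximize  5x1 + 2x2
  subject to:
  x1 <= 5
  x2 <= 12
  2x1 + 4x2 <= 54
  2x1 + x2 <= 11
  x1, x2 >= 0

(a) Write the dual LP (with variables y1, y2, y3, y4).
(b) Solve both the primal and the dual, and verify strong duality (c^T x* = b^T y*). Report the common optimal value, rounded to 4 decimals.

The standard primal-dual pair for 'max c^T x s.t. A x <= b, x >= 0' is:
  Dual:  min b^T y  s.t.  A^T y >= c,  y >= 0.

So the dual LP is:
  minimize  5y1 + 12y2 + 54y3 + 11y4
  subject to:
    y1 + 2y3 + 2y4 >= 5
    y2 + 4y3 + y4 >= 2
    y1, y2, y3, y4 >= 0

Solving the primal: x* = (5, 1).
  primal value c^T x* = 27.
Solving the dual: y* = (1, 0, 0, 2).
  dual value b^T y* = 27.
Strong duality: c^T x* = b^T y*. Confirmed.

27


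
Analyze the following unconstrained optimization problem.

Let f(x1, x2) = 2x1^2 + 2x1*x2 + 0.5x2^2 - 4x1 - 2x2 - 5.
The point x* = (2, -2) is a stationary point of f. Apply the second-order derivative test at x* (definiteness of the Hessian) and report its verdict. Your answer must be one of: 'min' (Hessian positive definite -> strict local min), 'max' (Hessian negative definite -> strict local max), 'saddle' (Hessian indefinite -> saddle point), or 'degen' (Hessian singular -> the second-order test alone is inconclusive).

Compute the Hessian H = grad^2 f:
  H = [[4, 2], [2, 1]]
Verify stationarity: grad f(x*) = H x* + g = (0, 0).
Eigenvalues of H: 0, 5.
H has a zero eigenvalue (singular; positive semidefinite but not definite), so H is neither positive definite, negative definite, nor indefinite. The second-order test alone is inconclusive -> degen.
(Indeed, f is constant along the null direction of H through x*, so x* is not a strict local extremum.)

degen


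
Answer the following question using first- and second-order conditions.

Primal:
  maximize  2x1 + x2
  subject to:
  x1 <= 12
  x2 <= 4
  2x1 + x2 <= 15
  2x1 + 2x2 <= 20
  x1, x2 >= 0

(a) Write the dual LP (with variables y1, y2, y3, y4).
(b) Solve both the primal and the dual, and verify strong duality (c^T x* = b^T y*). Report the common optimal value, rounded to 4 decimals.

The standard primal-dual pair for 'max c^T x s.t. A x <= b, x >= 0' is:
  Dual:  min b^T y  s.t.  A^T y >= c,  y >= 0.

So the dual LP is:
  minimize  12y1 + 4y2 + 15y3 + 20y4
  subject to:
    y1 + 2y3 + 2y4 >= 2
    y2 + y3 + 2y4 >= 1
    y1, y2, y3, y4 >= 0

Solving the primal: x* = (5.5, 4).
  primal value c^T x* = 15.
Solving the dual: y* = (0, 0, 1, 0).
  dual value b^T y* = 15.
Strong duality: c^T x* = b^T y*. Confirmed.

15


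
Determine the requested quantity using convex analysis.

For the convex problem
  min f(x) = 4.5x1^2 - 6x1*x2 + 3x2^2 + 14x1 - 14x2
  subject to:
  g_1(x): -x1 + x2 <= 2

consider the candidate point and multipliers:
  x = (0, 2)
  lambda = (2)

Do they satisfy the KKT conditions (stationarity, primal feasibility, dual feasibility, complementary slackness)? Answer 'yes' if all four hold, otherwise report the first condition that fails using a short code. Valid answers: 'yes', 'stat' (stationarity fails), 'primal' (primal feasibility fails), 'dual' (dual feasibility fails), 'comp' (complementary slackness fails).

Gradient of f: grad f(x) = Q x + c = (2, -2)
Constraint values g_i(x) = a_i^T x - b_i:
  g_1((0, 2)) = 0
Stationarity residual: grad f(x) + sum_i lambda_i a_i = (0, 0)
  -> stationarity OK
Primal feasibility (all g_i <= 0): OK
Dual feasibility (all lambda_i >= 0): OK
Complementary slackness (lambda_i * g_i(x) = 0 for all i): OK

Verdict: yes, KKT holds.

yes


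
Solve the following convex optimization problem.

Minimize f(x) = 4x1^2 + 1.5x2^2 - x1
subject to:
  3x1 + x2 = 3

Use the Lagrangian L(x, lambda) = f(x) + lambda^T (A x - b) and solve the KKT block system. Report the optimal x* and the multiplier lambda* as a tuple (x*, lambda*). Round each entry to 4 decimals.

Form the Lagrangian:
  L(x, lambda) = (1/2) x^T Q x + c^T x + lambda^T (A x - b)
Stationarity (grad_x L = 0): Q x + c + A^T lambda = 0.
Primal feasibility: A x = b.

This gives the KKT block system:
  [ Q   A^T ] [ x     ]   [-c ]
  [ A    0  ] [ lambda ] = [ b ]

Solving the linear system:
  x*      = (0.8, 0.6)
  lambda* = (-1.8)
  f(x*)   = 2.3

x* = (0.8, 0.6), lambda* = (-1.8)


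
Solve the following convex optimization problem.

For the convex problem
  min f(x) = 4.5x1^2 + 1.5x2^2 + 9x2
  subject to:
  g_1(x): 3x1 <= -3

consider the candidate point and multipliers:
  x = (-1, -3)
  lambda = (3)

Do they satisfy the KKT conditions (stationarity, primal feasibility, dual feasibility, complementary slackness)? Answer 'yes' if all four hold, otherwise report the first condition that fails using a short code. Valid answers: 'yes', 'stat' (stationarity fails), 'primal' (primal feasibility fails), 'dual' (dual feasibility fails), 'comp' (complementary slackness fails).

Gradient of f: grad f(x) = Q x + c = (-9, 0)
Constraint values g_i(x) = a_i^T x - b_i:
  g_1((-1, -3)) = 0
Stationarity residual: grad f(x) + sum_i lambda_i a_i = (0, 0)
  -> stationarity OK
Primal feasibility (all g_i <= 0): OK
Dual feasibility (all lambda_i >= 0): OK
Complementary slackness (lambda_i * g_i(x) = 0 for all i): OK

Verdict: yes, KKT holds.

yes


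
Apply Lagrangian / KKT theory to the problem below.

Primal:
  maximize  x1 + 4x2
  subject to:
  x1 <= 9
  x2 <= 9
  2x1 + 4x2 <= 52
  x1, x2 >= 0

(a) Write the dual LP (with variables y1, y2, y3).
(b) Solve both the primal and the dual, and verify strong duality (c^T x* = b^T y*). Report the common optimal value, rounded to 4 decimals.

The standard primal-dual pair for 'max c^T x s.t. A x <= b, x >= 0' is:
  Dual:  min b^T y  s.t.  A^T y >= c,  y >= 0.

So the dual LP is:
  minimize  9y1 + 9y2 + 52y3
  subject to:
    y1 + 2y3 >= 1
    y2 + 4y3 >= 4
    y1, y2, y3 >= 0

Solving the primal: x* = (8, 9).
  primal value c^T x* = 44.
Solving the dual: y* = (0, 2, 0.5).
  dual value b^T y* = 44.
Strong duality: c^T x* = b^T y*. Confirmed.

44


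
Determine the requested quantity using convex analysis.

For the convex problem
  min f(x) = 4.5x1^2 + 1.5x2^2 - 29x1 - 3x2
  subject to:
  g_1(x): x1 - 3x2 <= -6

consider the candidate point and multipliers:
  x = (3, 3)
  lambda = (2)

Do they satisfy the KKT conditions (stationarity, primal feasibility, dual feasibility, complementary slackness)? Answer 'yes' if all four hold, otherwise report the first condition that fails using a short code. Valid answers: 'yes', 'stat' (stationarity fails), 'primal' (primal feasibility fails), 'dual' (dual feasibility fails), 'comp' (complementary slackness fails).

Gradient of f: grad f(x) = Q x + c = (-2, 6)
Constraint values g_i(x) = a_i^T x - b_i:
  g_1((3, 3)) = 0
Stationarity residual: grad f(x) + sum_i lambda_i a_i = (0, 0)
  -> stationarity OK
Primal feasibility (all g_i <= 0): OK
Dual feasibility (all lambda_i >= 0): OK
Complementary slackness (lambda_i * g_i(x) = 0 for all i): OK

Verdict: yes, KKT holds.

yes


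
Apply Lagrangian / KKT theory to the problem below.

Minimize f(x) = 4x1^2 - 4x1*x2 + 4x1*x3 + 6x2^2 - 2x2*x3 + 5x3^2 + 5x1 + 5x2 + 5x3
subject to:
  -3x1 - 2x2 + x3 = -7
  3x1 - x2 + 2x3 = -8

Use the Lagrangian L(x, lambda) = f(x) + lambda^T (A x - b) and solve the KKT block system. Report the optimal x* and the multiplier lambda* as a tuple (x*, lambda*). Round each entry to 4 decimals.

Form the Lagrangian:
  L(x, lambda) = (1/2) x^T Q x + c^T x + lambda^T (A x - b)
Stationarity (grad_x L = 0): Q x + c + A^T lambda = 0.
Primal feasibility: A x = b.

This gives the KKT block system:
  [ Q   A^T ] [ x     ]   [-c ]
  [ A    0  ] [ lambda ] = [ b ]

Solving the linear system:
  x*      = (0.1941, 1.4176, -3.5824)
  lambda* = (7.9725, 12.4549)
  f(x*)   = 72.7971

x* = (0.1941, 1.4176, -3.5824), lambda* = (7.9725, 12.4549)


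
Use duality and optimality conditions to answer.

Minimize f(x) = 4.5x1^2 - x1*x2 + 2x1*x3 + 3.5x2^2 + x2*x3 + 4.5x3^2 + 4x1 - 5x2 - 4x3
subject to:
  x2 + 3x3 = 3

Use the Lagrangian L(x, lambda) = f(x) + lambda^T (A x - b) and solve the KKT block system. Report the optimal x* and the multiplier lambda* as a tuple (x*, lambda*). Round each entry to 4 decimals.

Form the Lagrangian:
  L(x, lambda) = (1/2) x^T Q x + c^T x + lambda^T (A x - b)
Stationarity (grad_x L = 0): Q x + c + A^T lambda = 0.
Primal feasibility: A x = b.

This gives the KKT block system:
  [ Q   A^T ] [ x     ]   [-c ]
  [ A    0  ] [ lambda ] = [ b ]

Solving the linear system:
  x*      = (-0.5466, 0.6485, 0.7838)
  lambda* = (-0.8699)
  f(x*)   = -2.9772

x* = (-0.5466, 0.6485, 0.7838), lambda* = (-0.8699)


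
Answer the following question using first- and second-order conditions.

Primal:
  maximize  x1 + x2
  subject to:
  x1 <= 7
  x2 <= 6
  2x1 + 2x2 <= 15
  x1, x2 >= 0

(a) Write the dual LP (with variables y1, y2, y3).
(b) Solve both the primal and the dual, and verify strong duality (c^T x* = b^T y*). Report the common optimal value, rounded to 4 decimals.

The standard primal-dual pair for 'max c^T x s.t. A x <= b, x >= 0' is:
  Dual:  min b^T y  s.t.  A^T y >= c,  y >= 0.

So the dual LP is:
  minimize  7y1 + 6y2 + 15y3
  subject to:
    y1 + 2y3 >= 1
    y2 + 2y3 >= 1
    y1, y2, y3 >= 0

Solving the primal: x* = (1.5, 6).
  primal value c^T x* = 7.5.
Solving the dual: y* = (0, 0, 0.5).
  dual value b^T y* = 7.5.
Strong duality: c^T x* = b^T y*. Confirmed.

7.5


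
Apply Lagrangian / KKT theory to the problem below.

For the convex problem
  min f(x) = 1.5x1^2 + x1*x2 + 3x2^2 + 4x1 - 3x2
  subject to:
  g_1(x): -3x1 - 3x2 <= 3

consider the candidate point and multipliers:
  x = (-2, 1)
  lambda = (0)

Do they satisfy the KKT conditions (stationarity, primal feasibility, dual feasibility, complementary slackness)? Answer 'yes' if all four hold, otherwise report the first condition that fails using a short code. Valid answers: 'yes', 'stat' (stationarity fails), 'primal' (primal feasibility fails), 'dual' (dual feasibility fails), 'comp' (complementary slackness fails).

Gradient of f: grad f(x) = Q x + c = (-1, 1)
Constraint values g_i(x) = a_i^T x - b_i:
  g_1((-2, 1)) = 0
Stationarity residual: grad f(x) + sum_i lambda_i a_i = (-1, 1)
  -> stationarity FAILS
Primal feasibility (all g_i <= 0): OK
Dual feasibility (all lambda_i >= 0): OK
Complementary slackness (lambda_i * g_i(x) = 0 for all i): OK

Verdict: the first failing condition is stationarity -> stat.

stat


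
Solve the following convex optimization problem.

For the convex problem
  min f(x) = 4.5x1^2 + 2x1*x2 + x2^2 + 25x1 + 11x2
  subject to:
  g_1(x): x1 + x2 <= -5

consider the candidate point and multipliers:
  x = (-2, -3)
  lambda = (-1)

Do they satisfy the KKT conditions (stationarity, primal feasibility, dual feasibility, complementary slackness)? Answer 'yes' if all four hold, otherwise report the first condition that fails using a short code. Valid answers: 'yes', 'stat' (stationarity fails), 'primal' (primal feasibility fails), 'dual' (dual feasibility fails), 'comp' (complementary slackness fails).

Gradient of f: grad f(x) = Q x + c = (1, 1)
Constraint values g_i(x) = a_i^T x - b_i:
  g_1((-2, -3)) = 0
Stationarity residual: grad f(x) + sum_i lambda_i a_i = (0, 0)
  -> stationarity OK
Primal feasibility (all g_i <= 0): OK
Dual feasibility (all lambda_i >= 0): FAILS
Complementary slackness (lambda_i * g_i(x) = 0 for all i): OK

Verdict: the first failing condition is dual_feasibility -> dual.

dual


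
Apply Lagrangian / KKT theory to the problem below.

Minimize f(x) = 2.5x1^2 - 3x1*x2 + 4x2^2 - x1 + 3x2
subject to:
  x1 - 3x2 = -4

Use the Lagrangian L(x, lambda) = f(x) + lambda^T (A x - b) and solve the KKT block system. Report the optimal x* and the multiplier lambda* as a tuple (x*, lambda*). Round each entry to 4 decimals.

Form the Lagrangian:
  L(x, lambda) = (1/2) x^T Q x + c^T x + lambda^T (A x - b)
Stationarity (grad_x L = 0): Q x + c + A^T lambda = 0.
Primal feasibility: A x = b.

This gives the KKT block system:
  [ Q   A^T ] [ x     ]   [-c ]
  [ A    0  ] [ lambda ] = [ b ]

Solving the linear system:
  x*      = (0.1143, 1.3714)
  lambda* = (4.5429)
  f(x*)   = 11.0857

x* = (0.1143, 1.3714), lambda* = (4.5429)


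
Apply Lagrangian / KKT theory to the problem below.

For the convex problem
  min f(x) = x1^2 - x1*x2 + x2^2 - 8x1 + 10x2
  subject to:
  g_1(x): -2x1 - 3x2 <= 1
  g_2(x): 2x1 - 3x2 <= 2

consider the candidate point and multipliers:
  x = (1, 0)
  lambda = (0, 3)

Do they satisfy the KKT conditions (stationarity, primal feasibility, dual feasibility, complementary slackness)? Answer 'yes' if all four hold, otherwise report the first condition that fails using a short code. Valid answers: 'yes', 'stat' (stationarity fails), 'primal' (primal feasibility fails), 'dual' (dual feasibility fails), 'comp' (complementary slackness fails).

Gradient of f: grad f(x) = Q x + c = (-6, 9)
Constraint values g_i(x) = a_i^T x - b_i:
  g_1((1, 0)) = -3
  g_2((1, 0)) = 0
Stationarity residual: grad f(x) + sum_i lambda_i a_i = (0, 0)
  -> stationarity OK
Primal feasibility (all g_i <= 0): OK
Dual feasibility (all lambda_i >= 0): OK
Complementary slackness (lambda_i * g_i(x) = 0 for all i): OK

Verdict: yes, KKT holds.

yes


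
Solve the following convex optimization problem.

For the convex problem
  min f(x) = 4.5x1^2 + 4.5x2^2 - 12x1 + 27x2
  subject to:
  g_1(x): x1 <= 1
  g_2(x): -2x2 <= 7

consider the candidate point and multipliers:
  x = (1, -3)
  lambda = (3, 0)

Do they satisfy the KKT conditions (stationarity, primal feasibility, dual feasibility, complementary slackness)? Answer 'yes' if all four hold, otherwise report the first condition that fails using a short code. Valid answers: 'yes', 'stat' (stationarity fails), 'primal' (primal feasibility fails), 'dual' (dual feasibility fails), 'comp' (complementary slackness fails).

Gradient of f: grad f(x) = Q x + c = (-3, 0)
Constraint values g_i(x) = a_i^T x - b_i:
  g_1((1, -3)) = 0
  g_2((1, -3)) = -1
Stationarity residual: grad f(x) + sum_i lambda_i a_i = (0, 0)
  -> stationarity OK
Primal feasibility (all g_i <= 0): OK
Dual feasibility (all lambda_i >= 0): OK
Complementary slackness (lambda_i * g_i(x) = 0 for all i): OK

Verdict: yes, KKT holds.

yes


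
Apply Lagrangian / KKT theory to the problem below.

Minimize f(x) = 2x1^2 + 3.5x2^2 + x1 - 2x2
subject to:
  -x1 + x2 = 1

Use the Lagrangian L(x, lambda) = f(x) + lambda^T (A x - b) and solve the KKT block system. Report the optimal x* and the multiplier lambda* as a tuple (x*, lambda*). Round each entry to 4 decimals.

Form the Lagrangian:
  L(x, lambda) = (1/2) x^T Q x + c^T x + lambda^T (A x - b)
Stationarity (grad_x L = 0): Q x + c + A^T lambda = 0.
Primal feasibility: A x = b.

This gives the KKT block system:
  [ Q   A^T ] [ x     ]   [-c ]
  [ A    0  ] [ lambda ] = [ b ]

Solving the linear system:
  x*      = (-0.5455, 0.4545)
  lambda* = (-1.1818)
  f(x*)   = -0.1364

x* = (-0.5455, 0.4545), lambda* = (-1.1818)


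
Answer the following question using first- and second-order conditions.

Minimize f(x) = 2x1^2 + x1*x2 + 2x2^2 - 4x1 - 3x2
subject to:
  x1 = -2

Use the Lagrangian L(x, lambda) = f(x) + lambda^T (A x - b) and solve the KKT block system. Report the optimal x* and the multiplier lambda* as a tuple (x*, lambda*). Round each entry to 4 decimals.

Form the Lagrangian:
  L(x, lambda) = (1/2) x^T Q x + c^T x + lambda^T (A x - b)
Stationarity (grad_x L = 0): Q x + c + A^T lambda = 0.
Primal feasibility: A x = b.

This gives the KKT block system:
  [ Q   A^T ] [ x     ]   [-c ]
  [ A    0  ] [ lambda ] = [ b ]

Solving the linear system:
  x*      = (-2, 1.25)
  lambda* = (10.75)
  f(x*)   = 12.875

x* = (-2, 1.25), lambda* = (10.75)


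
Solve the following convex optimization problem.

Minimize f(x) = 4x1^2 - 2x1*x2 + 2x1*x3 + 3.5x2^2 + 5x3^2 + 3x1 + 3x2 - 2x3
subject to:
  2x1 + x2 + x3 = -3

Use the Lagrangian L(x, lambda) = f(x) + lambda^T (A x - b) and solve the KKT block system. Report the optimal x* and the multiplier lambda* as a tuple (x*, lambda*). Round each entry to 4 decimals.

Form the Lagrangian:
  L(x, lambda) = (1/2) x^T Q x + c^T x + lambda^T (A x - b)
Stationarity (grad_x L = 0): Q x + c + A^T lambda = 0.
Primal feasibility: A x = b.

This gives the KKT block system:
  [ Q   A^T ] [ x     ]   [-c ]
  [ A    0  ] [ lambda ] = [ b ]

Solving the linear system:
  x*      = (-1.125, -1, 0.25)
  lambda* = (1.75)
  f(x*)   = -0.8125

x* = (-1.125, -1, 0.25), lambda* = (1.75)


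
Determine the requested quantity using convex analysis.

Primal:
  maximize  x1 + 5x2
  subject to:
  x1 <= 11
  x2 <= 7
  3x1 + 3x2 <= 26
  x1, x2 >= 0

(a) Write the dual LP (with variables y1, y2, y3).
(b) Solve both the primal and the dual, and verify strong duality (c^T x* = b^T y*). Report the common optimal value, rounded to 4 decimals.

The standard primal-dual pair for 'max c^T x s.t. A x <= b, x >= 0' is:
  Dual:  min b^T y  s.t.  A^T y >= c,  y >= 0.

So the dual LP is:
  minimize  11y1 + 7y2 + 26y3
  subject to:
    y1 + 3y3 >= 1
    y2 + 3y3 >= 5
    y1, y2, y3 >= 0

Solving the primal: x* = (1.6667, 7).
  primal value c^T x* = 36.6667.
Solving the dual: y* = (0, 4, 0.3333).
  dual value b^T y* = 36.6667.
Strong duality: c^T x* = b^T y*. Confirmed.

36.6667


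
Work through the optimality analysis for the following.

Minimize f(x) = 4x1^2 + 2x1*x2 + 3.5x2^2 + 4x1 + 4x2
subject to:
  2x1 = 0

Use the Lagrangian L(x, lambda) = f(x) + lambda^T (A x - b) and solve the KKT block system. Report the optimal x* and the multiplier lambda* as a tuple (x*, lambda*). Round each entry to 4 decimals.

Form the Lagrangian:
  L(x, lambda) = (1/2) x^T Q x + c^T x + lambda^T (A x - b)
Stationarity (grad_x L = 0): Q x + c + A^T lambda = 0.
Primal feasibility: A x = b.

This gives the KKT block system:
  [ Q   A^T ] [ x     ]   [-c ]
  [ A    0  ] [ lambda ] = [ b ]

Solving the linear system:
  x*      = (0, -0.5714)
  lambda* = (-1.4286)
  f(x*)   = -1.1429

x* = (0, -0.5714), lambda* = (-1.4286)


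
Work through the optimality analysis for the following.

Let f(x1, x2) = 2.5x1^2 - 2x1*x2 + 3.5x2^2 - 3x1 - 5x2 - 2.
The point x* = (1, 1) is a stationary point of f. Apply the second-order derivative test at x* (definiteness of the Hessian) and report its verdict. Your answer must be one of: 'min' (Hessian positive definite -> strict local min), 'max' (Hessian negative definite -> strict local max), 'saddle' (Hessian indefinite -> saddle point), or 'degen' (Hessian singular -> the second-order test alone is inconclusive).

Compute the Hessian H = grad^2 f:
  H = [[5, -2], [-2, 7]]
Verify stationarity: grad f(x*) = H x* + g = (0, 0).
Eigenvalues of H: 3.7639, 8.2361.
Both eigenvalues > 0, so H is positive definite -> x* is a strict local min.

min


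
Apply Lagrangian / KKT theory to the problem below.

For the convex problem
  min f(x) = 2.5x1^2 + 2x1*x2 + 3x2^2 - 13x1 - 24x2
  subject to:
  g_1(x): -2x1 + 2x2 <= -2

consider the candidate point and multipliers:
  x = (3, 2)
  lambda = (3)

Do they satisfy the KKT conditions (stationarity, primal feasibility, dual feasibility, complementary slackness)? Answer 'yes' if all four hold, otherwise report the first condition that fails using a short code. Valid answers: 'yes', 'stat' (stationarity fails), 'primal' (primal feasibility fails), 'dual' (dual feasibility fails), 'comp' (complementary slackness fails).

Gradient of f: grad f(x) = Q x + c = (6, -6)
Constraint values g_i(x) = a_i^T x - b_i:
  g_1((3, 2)) = 0
Stationarity residual: grad f(x) + sum_i lambda_i a_i = (0, 0)
  -> stationarity OK
Primal feasibility (all g_i <= 0): OK
Dual feasibility (all lambda_i >= 0): OK
Complementary slackness (lambda_i * g_i(x) = 0 for all i): OK

Verdict: yes, KKT holds.

yes


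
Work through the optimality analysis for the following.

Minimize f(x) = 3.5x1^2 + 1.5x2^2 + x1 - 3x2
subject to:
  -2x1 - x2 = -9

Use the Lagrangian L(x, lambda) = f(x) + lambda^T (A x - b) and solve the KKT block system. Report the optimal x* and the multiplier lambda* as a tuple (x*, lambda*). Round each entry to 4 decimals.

Form the Lagrangian:
  L(x, lambda) = (1/2) x^T Q x + c^T x + lambda^T (A x - b)
Stationarity (grad_x L = 0): Q x + c + A^T lambda = 0.
Primal feasibility: A x = b.

This gives the KKT block system:
  [ Q   A^T ] [ x     ]   [-c ]
  [ A    0  ] [ lambda ] = [ b ]

Solving the linear system:
  x*      = (2.4737, 4.0526)
  lambda* = (9.1579)
  f(x*)   = 36.3684

x* = (2.4737, 4.0526), lambda* = (9.1579)
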